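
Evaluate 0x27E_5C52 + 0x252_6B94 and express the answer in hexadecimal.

0x4D0C7E6

Add column by column in base 16, right to left:
  2+4 = 6
  5+9 = E
  C+B = 7 carry 1
  5+6+1 = C
  E+2 = 0 carry 1
  7+5+1 = D
  2+2 = 4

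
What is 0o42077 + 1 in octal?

The trailing 2 digits are 7 (max in base 8), so adding 1 cascades: they roll to 0 and the next digit up increments.

0o42100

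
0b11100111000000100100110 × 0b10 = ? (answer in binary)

Multiply each base-2 digit by 2, carrying:
  0×2 = 0 → write 0
  1×2 = 2 → write 0 carry 1
  1×2+1 = 3 → write 1 carry 1
  0×2+1 = 1 → write 1
  0×2 = 0 → write 0
  1×2 = 2 → write 0 carry 1
  0×2+1 = 1 → write 1
  0×2 = 0 → write 0
  1×2 = 2 → write 0 carry 1
  0×2+1 = 1 → write 1
  0×2 = 0 → write 0
  0×2 = 0 → write 0
  0×2 = 0 → write 0
  0×2 = 0 → write 0
  0×2 = 0 → write 0
  1×2 = 2 → write 0 carry 1
  1×2+1 = 3 → write 1 carry 1
  1×2+1 = 3 → write 1 carry 1
  0×2+1 = 1 → write 1
  0×2 = 0 → write 0
  1×2 = 2 → write 0 carry 1
  1×2+1 = 3 → write 1 carry 1
  1×2+1 = 3 → write 1 carry 1
  remaining carry: 1

0b111001110000001001001100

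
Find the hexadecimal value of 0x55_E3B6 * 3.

Multiply each base-16 digit by 3, carrying:
  6×3 = 18 → write 2 carry 1
  B×3+1 = 34 → write 2 carry 2
  3×3+2 = 11 → write B
  E×3 = 42 → write A carry 2
  5×3+2 = 17 → write 1 carry 1
  5×3+1 = 16 → write 0 carry 1
  remaining carry: 1

0x101AB22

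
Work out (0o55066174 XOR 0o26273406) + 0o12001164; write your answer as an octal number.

0o105216756

First 0o55066174 XOR 0o26273406 = 0o73215572.
Add column by column in base 8, right to left:
  2+4 = 6
  7+6 = 5 carry 1
  5+1+1 = 7
  5+1 = 6
  1+0 = 1
  2+0 = 2
  3+2 = 5
  7+1 = 0 carry 1
  final carry 1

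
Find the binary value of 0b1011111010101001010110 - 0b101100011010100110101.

Subtract column by column in base 2:
  0-1 → 1 (borrow)
  1-0-1 → 0
  1-1 → 0
  0-0 → 0
  1-1 → 0
  0-1 → 1 (borrow)
  1-0-1 → 0
  0-0 → 0
  0-1 → 1 (borrow)
  1-0-1 → 0
  0-1 → 1 (borrow)
  1-0-1 → 0
  0-1 → 1 (borrow)
  1-1-1 → 1 (borrow)
  0-0-1 → 1 (borrow)
  1-0-1 → 0
  1-0 → 1
  1-1 → 0
  1-1 → 0
  1-0 → 1
  0-1 → 1 (borrow)
  1-0-1 → 0

0b110010111010100100001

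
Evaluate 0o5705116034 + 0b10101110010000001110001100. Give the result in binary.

0o5705116034 = 0b101111000101001001110000011100 in binary.
Add column by column in base 2, right to left:
  0+0 = 0
  0+0 = 0
  1+1 = 0 carry 1
  1+1+1 = 1 carry 1
  1+0+1 = 0 carry 1
  0+0+1 = 1
  0+0 = 0
  0+1 = 1
  0+1 = 1
  0+1 = 1
  1+0 = 1
  1+0 = 1
  1+0 = 1
  0+0 = 0
  0+0 = 0
  1+0 = 1
  0+1 = 1
  0+0 = 0
  1+0 = 1
  0+1 = 1
  1+1 = 0 carry 1
  0+1+1 = 0 carry 1
  0+0+1 = 1
  0+1 = 1
  1+0 = 1
  1+1 = 0 carry 1
  1+0+1 = 0 carry 1
  1+0+1 = 0 carry 1
  0+0+1 = 1
  1+0 = 1

0b110001110011011001111110101000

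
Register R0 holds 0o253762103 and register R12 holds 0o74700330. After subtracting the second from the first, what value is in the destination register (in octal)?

0o157061553

Subtract column by column in base 8:
  3-0 → 3
  0-3 → 5 (borrow)
  1-3-1 → 5 (borrow)
  2-0-1 → 1
  6-0 → 6
  7-7 → 0
  3-4 → 7 (borrow)
  5-7-1 → 5 (borrow)
  2-0-1 → 1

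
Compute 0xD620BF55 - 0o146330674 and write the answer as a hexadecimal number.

0xD4870D99

0o146330674 = 0x199B1BC in hexadecimal.
Subtract column by column in base 16:
  5-C → 9 (borrow)
  5-B-1 → 9 (borrow)
  F-1-1 → D
  B-B → 0
  0-9 → 7 (borrow)
  2-9-1 → 8 (borrow)
  6-1-1 → 4
  D-0 → D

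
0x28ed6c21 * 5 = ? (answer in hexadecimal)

Multiply each base-16 digit by 5, carrying:
  1×5 = 5 → write 5
  2×5 = 10 → write a
  c×5 = 60 → write c carry 3
  6×5+3 = 33 → write 1 carry 2
  d×5+2 = 67 → write 3 carry 4
  e×5+4 = 74 → write a carry 4
  8×5+4 = 44 → write c carry 2
  2×5+2 = 12 → write c

0xcca31ca5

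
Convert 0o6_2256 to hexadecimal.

0x64ae

Each octal digit is 3 bits: 6=110 2=010 2=010 5=101 6=110.
Group the bits into nibbles: 0110 0100 1010 1110 → 64ae.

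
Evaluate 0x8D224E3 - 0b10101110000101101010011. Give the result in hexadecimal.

0x87B1990

0b10101110000101101010011 = 0x570B53 in hexadecimal.
Subtract column by column in base 16:
  3-3 → 0
  E-5 → 9
  4-B → 9 (borrow)
  2-0-1 → 1
  2-7 → B (borrow)
  D-5-1 → 7
  8-0 → 8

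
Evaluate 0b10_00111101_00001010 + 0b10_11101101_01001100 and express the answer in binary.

0b1010010101001010110

Add column by column in base 2, right to left:
  0+0 = 0
  1+0 = 1
  0+1 = 1
  1+1 = 0 carry 1
  0+0+1 = 1
  0+0 = 0
  0+1 = 1
  0+0 = 0
  1+1 = 0 carry 1
  0+0+1 = 1
  1+1 = 0 carry 1
  1+1+1 = 1 carry 1
  1+0+1 = 0 carry 1
  1+1+1 = 1 carry 1
  0+1+1 = 0 carry 1
  0+1+1 = 0 carry 1
  0+0+1 = 1
  1+1 = 0 carry 1
  final carry 1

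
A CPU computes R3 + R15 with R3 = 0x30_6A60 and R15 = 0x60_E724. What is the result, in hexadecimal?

0x915184

Add column by column in base 16, right to left:
  0+4 = 4
  6+2 = 8
  A+7 = 1 carry 1
  6+E+1 = 5 carry 1
  0+0+1 = 1
  3+6 = 9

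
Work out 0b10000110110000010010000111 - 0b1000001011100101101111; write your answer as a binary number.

0b1111110100100101100011000

Subtract column by column in base 2:
  1-1 → 0
  1-1 → 0
  1-1 → 0
  0-1 → 1 (borrow)
  0-0-1 → 1 (borrow)
  0-1-1 → 0 (borrow)
  0-1-1 → 0 (borrow)
  1-0-1 → 0
  0-1 → 1 (borrow)
  0-0-1 → 1 (borrow)
  1-0-1 → 0
  0-1 → 1 (borrow)
  0-1-1 → 0 (borrow)
  0-1-1 → 0 (borrow)
  0-0-1 → 1 (borrow)
  0-1-1 → 0 (borrow)
  1-0-1 → 0
  1-0 → 1
  0-0 → 0
  1-0 → 1
  1-0 → 1
  0-1 → 1 (borrow)
  0-0-1 → 1 (borrow)
  0-0-1 → 1 (borrow)
  0-0-1 → 1 (borrow)
  1-0-1 → 0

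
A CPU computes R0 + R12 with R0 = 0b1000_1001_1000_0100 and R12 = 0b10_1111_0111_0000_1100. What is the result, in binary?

Add column by column in base 2, right to left:
  0+0 = 0
  0+0 = 0
  1+1 = 0 carry 1
  0+1+1 = 0 carry 1
  0+0+1 = 1
  0+0 = 0
  0+0 = 0
  1+0 = 1
  1+1 = 0 carry 1
  0+1+1 = 0 carry 1
  0+1+1 = 0 carry 1
  1+0+1 = 0 carry 1
  0+1+1 = 0 carry 1
  0+1+1 = 0 carry 1
  0+1+1 = 0 carry 1
  1+1+1 = 1 carry 1
  0+0+1 = 1
  0+1 = 1

0b111000000010010000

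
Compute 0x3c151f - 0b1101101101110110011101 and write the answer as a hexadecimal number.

0x53782

0b1101101101110110011101 = 0x36dd9d in hexadecimal.
Subtract column by column in base 16:
  f-d → 2
  1-9 → 8 (borrow)
  5-d-1 → 7 (borrow)
  1-d-1 → 3 (borrow)
  c-6-1 → 5
  3-3 → 0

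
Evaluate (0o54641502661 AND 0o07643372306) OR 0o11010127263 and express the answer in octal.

0o54641502661 AND 0o07643372306 = 0o04641102200.
Then OR with 0o11010127263.

0o15651127263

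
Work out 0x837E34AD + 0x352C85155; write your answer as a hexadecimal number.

0x3D6468602

Add column by column in base 16, right to left:
  D+5 = 2 carry 1
  A+5+1 = 0 carry 1
  4+1+1 = 6
  3+5 = 8
  E+8 = 6 carry 1
  7+C+1 = 4 carry 1
  3+2+1 = 6
  8+5 = D
  0+3 = 3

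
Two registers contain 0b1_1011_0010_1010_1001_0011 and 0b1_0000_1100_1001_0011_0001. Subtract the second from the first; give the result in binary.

0b10100110000101100010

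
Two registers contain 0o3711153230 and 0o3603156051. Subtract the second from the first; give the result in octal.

0o105775157

Subtract column by column in base 8:
  0-1 → 7 (borrow)
  3-5-1 → 5 (borrow)
  2-0-1 → 1
  3-6 → 5 (borrow)
  5-5-1 → 7 (borrow)
  1-1-1 → 7 (borrow)
  1-3-1 → 5 (borrow)
  1-0-1 → 0
  7-6 → 1
  3-3 → 0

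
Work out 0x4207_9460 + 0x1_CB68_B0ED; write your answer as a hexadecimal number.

0x20D70454D

Add column by column in base 16, right to left:
  0+D = D
  6+E = 4 carry 1
  4+0+1 = 5
  9+B = 4 carry 1
  7+8+1 = 0 carry 1
  0+6+1 = 7
  2+B = D
  4+C = 0 carry 1
  0+1+1 = 2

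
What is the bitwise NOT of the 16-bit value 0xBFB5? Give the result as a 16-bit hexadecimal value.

Each hex digit d becomes F−d:
  B→4, F→0, B→4, 5→A

0x404A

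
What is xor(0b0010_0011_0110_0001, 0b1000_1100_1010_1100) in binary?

XOR bit by bit (1 where the bits differ):
  0010001101100001
^ 1000110010101100
= 1010111111001101

0b1010111111001101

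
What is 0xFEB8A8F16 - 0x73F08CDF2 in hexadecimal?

0x8AC81C124

Subtract column by column in base 16:
  6-2 → 4
  1-F → 2 (borrow)
  F-D-1 → 1
  8-C → C (borrow)
  A-8-1 → 1
  8-0 → 8
  B-F → C (borrow)
  E-3-1 → A
  F-7 → 8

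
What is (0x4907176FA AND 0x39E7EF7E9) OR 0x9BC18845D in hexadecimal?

0x4907176FA AND 0x39E7EF7E9 = 0x0907076E8.
Then OR with 0x9BC18845D.

0x9BC78F6FD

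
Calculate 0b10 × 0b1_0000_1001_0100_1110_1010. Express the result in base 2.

Multiply each base-2 digit by 2, carrying:
  0×2 = 0 → write 0
  1×2 = 2 → write 0 carry 1
  0×2+1 = 1 → write 1
  1×2 = 2 → write 0 carry 1
  0×2+1 = 1 → write 1
  1×2 = 2 → write 0 carry 1
  1×2+1 = 3 → write 1 carry 1
  1×2+1 = 3 → write 1 carry 1
  0×2+1 = 1 → write 1
  0×2 = 0 → write 0
  1×2 = 2 → write 0 carry 1
  0×2+1 = 1 → write 1
  1×2 = 2 → write 0 carry 1
  0×2+1 = 1 → write 1
  0×2 = 0 → write 0
  1×2 = 2 → write 0 carry 1
  0×2+1 = 1 → write 1
  0×2 = 0 → write 0
  0×2 = 0 → write 0
  0×2 = 0 → write 0
  1×2 = 2 → write 0 carry 1
  remaining carry: 1

0b1000010010100111010100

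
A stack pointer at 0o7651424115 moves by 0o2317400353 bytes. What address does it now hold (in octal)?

0o12171024470

Add column by column in base 8, right to left:
  5+3 = 0 carry 1
  1+5+1 = 7
  1+3 = 4
  4+0 = 4
  2+0 = 2
  4+4 = 0 carry 1
  1+7+1 = 1 carry 1
  5+1+1 = 7
  6+3 = 1 carry 1
  7+2+1 = 2 carry 1
  final carry 1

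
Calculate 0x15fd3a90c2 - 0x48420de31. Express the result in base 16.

0x117919b291

Subtract column by column in base 16:
  2-1 → 1
  c-3 → 9
  0-e → 2 (borrow)
  9-d-1 → b (borrow)
  a-0-1 → 9
  3-2 → 1
  d-4 → 9
  f-8 → 7
  5-4 → 1
  1-0 → 1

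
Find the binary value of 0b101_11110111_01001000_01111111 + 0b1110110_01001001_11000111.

0b110011011011001001001000110

Add column by column in base 2, right to left:
  1+1 = 0 carry 1
  1+1+1 = 1 carry 1
  1+1+1 = 1 carry 1
  1+0+1 = 0 carry 1
  1+0+1 = 0 carry 1
  1+0+1 = 0 carry 1
  1+1+1 = 1 carry 1
  0+1+1 = 0 carry 1
  0+1+1 = 0 carry 1
  0+0+1 = 1
  0+0 = 0
  1+1 = 0 carry 1
  0+0+1 = 1
  0+0 = 0
  1+1 = 0 carry 1
  0+0+1 = 1
  1+0 = 1
  1+1 = 0 carry 1
  1+1+1 = 1 carry 1
  0+0+1 = 1
  1+1 = 0 carry 1
  1+1+1 = 1 carry 1
  1+1+1 = 1 carry 1
  1+0+1 = 0 carry 1
  1+0+1 = 0 carry 1
  0+0+1 = 1
  1+0 = 1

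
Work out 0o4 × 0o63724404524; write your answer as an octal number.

0o317522022520

Multiply each base-8 digit by 4, carrying:
  4×4 = 16 → write 0 carry 2
  2×4+2 = 10 → write 2 carry 1
  5×4+1 = 21 → write 5 carry 2
  4×4+2 = 18 → write 2 carry 2
  0×4+2 = 2 → write 2
  4×4 = 16 → write 0 carry 2
  4×4+2 = 18 → write 2 carry 2
  2×4+2 = 10 → write 2 carry 1
  7×4+1 = 29 → write 5 carry 3
  3×4+3 = 15 → write 7 carry 1
  6×4+1 = 25 → write 1 carry 3
  remaining carry: 3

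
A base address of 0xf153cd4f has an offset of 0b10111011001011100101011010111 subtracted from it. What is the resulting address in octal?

0xf153cd4f = 0o36124746517 in octal.
0b10111011001011100101011010111 = 0o2731345327 in octal.
Subtract column by column in base 8:
  7-7 → 0
  1-2 → 7 (borrow)
  5-3-1 → 1
  6-5 → 1
  4-4 → 0
  7-3 → 4
  4-1 → 3
  2-3 → 7 (borrow)
  1-7-1 → 1 (borrow)
  6-2-1 → 3
  3-0 → 3

0o33173401170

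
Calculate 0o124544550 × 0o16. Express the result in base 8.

Multiply each base-8 digit by 14, carrying:
  0×14 = 0 → write 0
  5×14 = 70 → write 6 carry 8
  5×14+8 = 78 → write 6 carry 9
  4×14+9 = 65 → write 1 carry 8
  4×14+8 = 64 → write 0 carry 8
  5×14+8 = 78 → write 6 carry 9
  4×14+9 = 65 → write 1 carry 8
  2×14+8 = 36 → write 4 carry 4
  1×14+4 = 18 → write 2 carry 2
  remaining carry: 2

0o2241601660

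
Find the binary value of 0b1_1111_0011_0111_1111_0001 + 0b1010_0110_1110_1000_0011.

0b1010011010011001110100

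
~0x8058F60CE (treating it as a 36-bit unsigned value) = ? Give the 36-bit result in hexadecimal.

Each hex digit d becomes F−d:
  8→7, 0→F, 5→A, 8→7, F→0, 6→9, 0→F, C→3, E→1

0x7FA709F31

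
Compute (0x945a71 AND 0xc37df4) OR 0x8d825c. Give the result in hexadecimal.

0x945a71 AND 0xc37df4 = 0x805870.
Then OR with 0x8d825c.

0x8dda7c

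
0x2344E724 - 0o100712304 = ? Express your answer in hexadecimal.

0x22415260

0o100712304 = 0x10394C4 in hexadecimal.
Subtract column by column in base 16:
  4-4 → 0
  2-C → 6 (borrow)
  7-4-1 → 2
  E-9 → 5
  4-3 → 1
  4-0 → 4
  3-1 → 2
  2-0 → 2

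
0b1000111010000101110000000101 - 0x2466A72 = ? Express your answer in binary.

0x2466A72 = 0b10010001100110101001110010 in binary.
Subtract column by column in base 2:
  1-0 → 1
  0-1 → 1 (borrow)
  1-0-1 → 0
  0-0 → 0
  0-1 → 1 (borrow)
  0-1-1 → 0 (borrow)
  0-1-1 → 0 (borrow)
  0-0-1 → 1 (borrow)
  0-0-1 → 1 (borrow)
  0-1-1 → 0 (borrow)
  1-0-1 → 0
  1-1 → 0
  1-0 → 1
  0-1 → 1 (borrow)
  1-1-1 → 1 (borrow)
  0-0-1 → 1 (borrow)
  0-0-1 → 1 (borrow)
  0-1-1 → 0 (borrow)
  0-1-1 → 0 (borrow)
  1-0-1 → 0
  0-0 → 0
  1-0 → 1
  1-1 → 0
  1-0 → 1
  0-0 → 0
  0-1 → 1 (borrow)
  0-0-1 → 1 (borrow)
  1-0-1 → 0

0b110101000011111000110010011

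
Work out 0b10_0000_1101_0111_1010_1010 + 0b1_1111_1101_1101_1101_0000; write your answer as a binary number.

0b10000001011010101111010

Add column by column in base 2, right to left:
  0+0 = 0
  1+0 = 1
  0+0 = 0
  1+0 = 1
  0+1 = 1
  1+0 = 1
  0+1 = 1
  1+1 = 0 carry 1
  1+1+1 = 1 carry 1
  1+0+1 = 0 carry 1
  1+1+1 = 1 carry 1
  0+1+1 = 0 carry 1
  1+1+1 = 1 carry 1
  0+0+1 = 1
  1+1 = 0 carry 1
  1+1+1 = 1 carry 1
  0+1+1 = 0 carry 1
  0+1+1 = 0 carry 1
  0+1+1 = 0 carry 1
  0+1+1 = 0 carry 1
  0+1+1 = 0 carry 1
  1+0+1 = 0 carry 1
  final carry 1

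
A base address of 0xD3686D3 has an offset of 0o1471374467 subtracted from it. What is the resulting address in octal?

0o24106634

0xD3686D3 = 0o1515503323 in octal.
Subtract column by column in base 8:
  3-7 → 4 (borrow)
  2-6-1 → 3 (borrow)
  3-4-1 → 6 (borrow)
  3-4-1 → 6 (borrow)
  0-7-1 → 0 (borrow)
  5-3-1 → 1
  5-1 → 4
  1-7 → 2 (borrow)
  5-4-1 → 0
  1-1 → 0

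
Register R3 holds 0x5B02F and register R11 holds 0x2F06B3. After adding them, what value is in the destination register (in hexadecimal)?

Add column by column in base 16, right to left:
  F+3 = 2 carry 1
  2+B+1 = E
  0+6 = 6
  B+0 = B
  5+F = 4 carry 1
  0+2+1 = 3

0x34B6E2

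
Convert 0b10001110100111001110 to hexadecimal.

Group the bits into nibbles: 1000 1110 1001 1100 1110 → 8e9ce.

0x8e9ce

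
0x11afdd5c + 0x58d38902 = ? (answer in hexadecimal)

Add column by column in base 16, right to left:
  c+2 = e
  5+0 = 5
  d+9 = 6 carry 1
  d+8+1 = 6 carry 1
  f+3+1 = 3 carry 1
  a+d+1 = 8 carry 1
  1+8+1 = a
  1+5 = 6

0x6a83665e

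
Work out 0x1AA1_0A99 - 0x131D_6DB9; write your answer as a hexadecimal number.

Subtract column by column in base 16:
  9-9 → 0
  9-B → E (borrow)
  A-D-1 → C (borrow)
  0-6-1 → 9 (borrow)
  1-D-1 → 3 (borrow)
  A-1-1 → 8
  A-3 → 7
  1-1 → 0

0x7839CE0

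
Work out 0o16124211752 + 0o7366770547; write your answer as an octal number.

Add column by column in base 8, right to left:
  2+7 = 1 carry 1
  5+4+1 = 2 carry 1
  7+5+1 = 5 carry 1
  1+0+1 = 2
  1+7 = 0 carry 1
  2+7+1 = 2 carry 1
  4+6+1 = 3 carry 1
  2+6+1 = 1 carry 1
  1+3+1 = 5
  6+7 = 5 carry 1
  1+0+1 = 2

0o25513202521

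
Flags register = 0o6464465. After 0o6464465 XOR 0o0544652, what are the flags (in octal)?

0o6120237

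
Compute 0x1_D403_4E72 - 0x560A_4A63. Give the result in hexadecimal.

Subtract column by column in base 16:
  2-3 → F (borrow)
  7-6-1 → 0
  E-A → 4
  4-4 → 0
  3-A → 9 (borrow)
  0-0-1 → F (borrow)
  4-6-1 → D (borrow)
  D-5-1 → 7
  1-0 → 1

0x17DF9040F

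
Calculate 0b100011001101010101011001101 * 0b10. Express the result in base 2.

0b1000110011010101010110011010

Multiply each base-2 digit by 2, carrying:
  1×2 = 2 → write 0 carry 1
  0×2+1 = 1 → write 1
  1×2 = 2 → write 0 carry 1
  1×2+1 = 3 → write 1 carry 1
  0×2+1 = 1 → write 1
  0×2 = 0 → write 0
  1×2 = 2 → write 0 carry 1
  1×2+1 = 3 → write 1 carry 1
  0×2+1 = 1 → write 1
  1×2 = 2 → write 0 carry 1
  0×2+1 = 1 → write 1
  1×2 = 2 → write 0 carry 1
  0×2+1 = 1 → write 1
  1×2 = 2 → write 0 carry 1
  0×2+1 = 1 → write 1
  1×2 = 2 → write 0 carry 1
  0×2+1 = 1 → write 1
  1×2 = 2 → write 0 carry 1
  1×2+1 = 3 → write 1 carry 1
  0×2+1 = 1 → write 1
  0×2 = 0 → write 0
  1×2 = 2 → write 0 carry 1
  1×2+1 = 3 → write 1 carry 1
  0×2+1 = 1 → write 1
  0×2 = 0 → write 0
  0×2 = 0 → write 0
  1×2 = 2 → write 0 carry 1
  remaining carry: 1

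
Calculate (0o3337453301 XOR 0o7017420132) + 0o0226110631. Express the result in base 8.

0o4546204064

First 0o3337453301 XOR 0o7017420132 = 0o4320073233.
Add column by column in base 8, right to left:
  3+1 = 4
  3+3 = 6
  2+6 = 0 carry 1
  3+0+1 = 4
  7+1 = 0 carry 1
  0+1+1 = 2
  0+6 = 6
  2+2 = 4
  3+2 = 5
  4+0 = 4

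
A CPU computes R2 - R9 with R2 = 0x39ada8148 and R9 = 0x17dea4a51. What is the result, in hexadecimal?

0x21cf036f7

Subtract column by column in base 16:
  8-1 → 7
  4-5 → f (borrow)
  1-a-1 → 6 (borrow)
  8-4-1 → 3
  a-a → 0
  d-e → f (borrow)
  a-d-1 → c (borrow)
  9-7-1 → 1
  3-1 → 2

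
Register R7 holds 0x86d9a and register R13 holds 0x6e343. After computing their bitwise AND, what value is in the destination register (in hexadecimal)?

AND each hex digit independently (no carries):
  8&6=0, 6&e=6, d&3=1, 9&4=0, a&3=2

0x06102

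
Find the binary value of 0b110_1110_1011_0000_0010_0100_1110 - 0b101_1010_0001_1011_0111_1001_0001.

0b1010010010100101010111101

Subtract column by column in base 2:
  0-1 → 1 (borrow)
  1-0-1 → 0
  1-0 → 1
  1-0 → 1
  0-1 → 1 (borrow)
  0-0-1 → 1 (borrow)
  1-0-1 → 0
  0-1 → 1 (borrow)
  0-1-1 → 0 (borrow)
  1-1-1 → 1 (borrow)
  0-1-1 → 0 (borrow)
  0-0-1 → 1 (borrow)
  0-1-1 → 0 (borrow)
  0-1-1 → 0 (borrow)
  0-0-1 → 1 (borrow)
  0-1-1 → 0 (borrow)
  1-1-1 → 1 (borrow)
  1-0-1 → 0
  0-0 → 0
  1-0 → 1
  0-0 → 0
  1-1 → 0
  1-0 → 1
  1-1 → 0
  0-1 → 1 (borrow)
  1-0-1 → 0
  1-1 → 0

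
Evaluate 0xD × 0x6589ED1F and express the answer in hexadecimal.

Multiply each base-16 digit by 13, carrying:
  F×13 = 195 → write 3 carry 12
  1×13+12 = 25 → write 9 carry 1
  D×13+1 = 170 → write A carry 10
  E×13+10 = 192 → write 0 carry 12
  9×13+12 = 129 → write 1 carry 8
  8×13+8 = 112 → write 0 carry 7
  5×13+7 = 72 → write 8 carry 4
  6×13+4 = 82 → write 2 carry 5
  remaining carry: 5

0x528010A93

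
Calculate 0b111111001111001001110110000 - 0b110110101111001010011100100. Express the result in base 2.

0b1000011111111111011001100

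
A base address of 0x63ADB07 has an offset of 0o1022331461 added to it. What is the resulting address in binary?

0b1110100001001000111000111000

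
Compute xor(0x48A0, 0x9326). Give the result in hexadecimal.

XOR each hex digit independently (no carries):
  4^9=D, 8^3=B, A^2=8, 0^6=6

0xDB86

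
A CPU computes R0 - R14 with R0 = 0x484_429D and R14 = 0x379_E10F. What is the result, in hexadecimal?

Subtract column by column in base 16:
  D-F → E (borrow)
  9-0-1 → 8
  2-1 → 1
  4-E → 6 (borrow)
  4-9-1 → A (borrow)
  8-7-1 → 0
  4-3 → 1

0x10A618E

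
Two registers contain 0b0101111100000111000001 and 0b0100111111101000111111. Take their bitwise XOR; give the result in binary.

0b0001000011101111111110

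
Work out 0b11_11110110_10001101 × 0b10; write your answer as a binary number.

Multiply each base-2 digit by 2, carrying:
  1×2 = 2 → write 0 carry 1
  0×2+1 = 1 → write 1
  1×2 = 2 → write 0 carry 1
  1×2+1 = 3 → write 1 carry 1
  0×2+1 = 1 → write 1
  0×2 = 0 → write 0
  0×2 = 0 → write 0
  1×2 = 2 → write 0 carry 1
  0×2+1 = 1 → write 1
  1×2 = 2 → write 0 carry 1
  1×2+1 = 3 → write 1 carry 1
  0×2+1 = 1 → write 1
  1×2 = 2 → write 0 carry 1
  1×2+1 = 3 → write 1 carry 1
  1×2+1 = 3 → write 1 carry 1
  1×2+1 = 3 → write 1 carry 1
  1×2+1 = 3 → write 1 carry 1
  1×2+1 = 3 → write 1 carry 1
  remaining carry: 1

0b1111110110100011010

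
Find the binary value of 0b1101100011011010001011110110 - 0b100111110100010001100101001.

Subtract column by column in base 2:
  0-1 → 1 (borrow)
  1-0-1 → 0
  1-0 → 1
  0-1 → 1 (borrow)
  1-0-1 → 0
  1-1 → 0
  1-0 → 1
  1-0 → 1
  0-1 → 1 (borrow)
  1-1-1 → 1 (borrow)
  0-0-1 → 1 (borrow)
  0-0-1 → 1 (borrow)
  0-0-1 → 1 (borrow)
  1-1-1 → 1 (borrow)
  0-0-1 → 1 (borrow)
  1-0-1 → 0
  1-0 → 1
  0-1 → 1 (borrow)
  1-0-1 → 0
  1-1 → 0
  0-1 → 1 (borrow)
  0-1-1 → 0 (borrow)
  0-1-1 → 0 (borrow)
  1-1-1 → 1 (borrow)
  1-0-1 → 0
  0-0 → 0
  1-1 → 0
  1-0 → 1

0b1000100100110111111111001101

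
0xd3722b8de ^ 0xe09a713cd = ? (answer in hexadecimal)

XOR each hex digit independently (no carries):
  d^e=3, 3^0=3, 7^9=e, 2^a=8, 2^7=5, b^1=a, 8^3=b, d^c=1, e^d=3

0x33e85ab13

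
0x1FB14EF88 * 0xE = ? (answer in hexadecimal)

Multiply each base-16 digit by 14, carrying:
  8×14 = 112 → write 0 carry 7
  8×14+7 = 119 → write 7 carry 7
  F×14+7 = 217 → write 9 carry 13
  E×14+13 = 209 → write 1 carry 13
  4×14+13 = 69 → write 5 carry 4
  1×14+4 = 18 → write 2 carry 1
  B×14+1 = 155 → write B carry 9
  F×14+9 = 219 → write B carry 13
  1×14+13 = 27 → write B carry 1
  remaining carry: 1

0x1BBB251970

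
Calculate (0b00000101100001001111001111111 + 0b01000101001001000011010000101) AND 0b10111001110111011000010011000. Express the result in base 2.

Add column by column in base 2, right to left:
  1+1 = 0 carry 1
  1+0+1 = 0 carry 1
  1+1+1 = 1 carry 1
  1+0+1 = 0 carry 1
  1+0+1 = 0 carry 1
  1+0+1 = 0 carry 1
  1+0+1 = 0 carry 1
  0+1+1 = 0 carry 1
  0+0+1 = 1
  1+1 = 0 carry 1
  1+1+1 = 1 carry 1
  1+0+1 = 0 carry 1
  1+0+1 = 0 carry 1
  0+0+1 = 1
  0+0 = 0
  1+1 = 0 carry 1
  0+0+1 = 1
  0+0 = 0
  0+1 = 1
  0+0 = 0
  1+0 = 1
  1+1 = 0 carry 1
  0+0+1 = 1
  1+1 = 0 carry 1
  0+0+1 = 1
  0+0 = 0
  0+0 = 0
  0+1 = 1
Sum = 0b1001010101010010010100000100; now AND with 0b10111001110111011000010011000:
  01001010101010010010100000100
& 10111001110111011000010011000
= 00001000100010010000000000000

0b1000100010010000000000000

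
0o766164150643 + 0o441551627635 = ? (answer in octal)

0o1427736000500

Add column by column in base 8, right to left:
  3+5 = 0 carry 1
  4+3+1 = 0 carry 1
  6+6+1 = 5 carry 1
  0+7+1 = 0 carry 1
  5+2+1 = 0 carry 1
  1+6+1 = 0 carry 1
  4+1+1 = 6
  6+5 = 3 carry 1
  1+5+1 = 7
  6+1 = 7
  6+4 = 2 carry 1
  7+4+1 = 4 carry 1
  final carry 1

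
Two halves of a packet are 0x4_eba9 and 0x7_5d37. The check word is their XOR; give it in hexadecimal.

0x3b69e

XOR each hex digit independently (no carries):
  4^7=3, e^5=b, b^d=6, a^3=9, 9^7=e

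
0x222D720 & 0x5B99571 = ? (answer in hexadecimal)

0x0209520

AND each hex digit independently (no carries):
  2&5=0, 2&B=2, 2&9=0, D&9=9, 7&5=5, 2&7=2, 0&1=0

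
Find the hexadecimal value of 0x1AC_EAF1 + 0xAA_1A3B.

0x257052C

Add column by column in base 16, right to left:
  1+B = C
  F+3 = 2 carry 1
  A+A+1 = 5 carry 1
  E+1+1 = 0 carry 1
  C+A+1 = 7 carry 1
  A+A+1 = 5 carry 1
  1+0+1 = 2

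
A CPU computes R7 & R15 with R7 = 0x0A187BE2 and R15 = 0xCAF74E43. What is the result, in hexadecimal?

0x0A104A42

AND each hex digit independently (no carries):
  0&C=0, A&A=A, 1&F=1, 8&7=0, 7&4=4, B&E=A, E&4=4, 2&3=2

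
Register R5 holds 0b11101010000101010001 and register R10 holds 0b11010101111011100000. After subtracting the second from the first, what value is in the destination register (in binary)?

Subtract column by column in base 2:
  1-0 → 1
  0-0 → 0
  0-0 → 0
  0-0 → 0
  1-0 → 1
  0-1 → 1 (borrow)
  1-1-1 → 1 (borrow)
  0-1-1 → 0 (borrow)
  1-0-1 → 0
  0-1 → 1 (borrow)
  0-1-1 → 0 (borrow)
  0-1-1 → 0 (borrow)
  0-1-1 → 0 (borrow)
  1-0-1 → 0
  0-1 → 1 (borrow)
  1-0-1 → 0
  0-1 → 1 (borrow)
  1-0-1 → 0
  1-1 → 0
  1-1 → 0

0b10100001001110001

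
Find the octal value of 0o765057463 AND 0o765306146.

0o765006042

AND each oct digit independently (no carries):
  7&7=7, 6&6=6, 5&5=5, 0&3=0, 5&0=0, 7&6=6, 4&1=0, 6&4=4, 3&6=2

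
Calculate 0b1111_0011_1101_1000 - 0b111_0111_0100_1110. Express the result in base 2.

Subtract column by column in base 2:
  0-0 → 0
  0-1 → 1 (borrow)
  0-1-1 → 0 (borrow)
  1-1-1 → 1 (borrow)
  1-0-1 → 0
  0-0 → 0
  1-1 → 0
  1-0 → 1
  1-1 → 0
  1-1 → 0
  0-1 → 1 (borrow)
  0-0-1 → 1 (borrow)
  1-1-1 → 1 (borrow)
  1-1-1 → 1 (borrow)
  1-1-1 → 1 (borrow)
  1-0-1 → 0

0b111110010001010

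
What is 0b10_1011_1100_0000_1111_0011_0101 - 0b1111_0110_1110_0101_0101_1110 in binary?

Subtract column by column in base 2:
  1-0 → 1
  0-1 → 1 (borrow)
  1-1-1 → 1 (borrow)
  0-1-1 → 0 (borrow)
  1-1-1 → 1 (borrow)
  1-0-1 → 0
  0-1 → 1 (borrow)
  0-0-1 → 1 (borrow)
  1-1-1 → 1 (borrow)
  1-0-1 → 0
  1-1 → 0
  1-0 → 1
  0-0 → 0
  0-1 → 1 (borrow)
  0-1-1 → 0 (borrow)
  0-1-1 → 0 (borrow)
  0-0-1 → 1 (borrow)
  0-1-1 → 0 (borrow)
  1-1-1 → 1 (borrow)
  1-0-1 → 0
  1-1 → 0
  1-1 → 0
  0-1 → 1 (borrow)
  1-1-1 → 1 (borrow)
  0-0-1 → 1 (borrow)
  1-0-1 → 0

0b1110001010010100111010111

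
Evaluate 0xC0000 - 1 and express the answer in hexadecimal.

0xBFFFF

The trailing 4 digits are 0, so subtracting 1 borrows through: they become F and the next digit up decrements.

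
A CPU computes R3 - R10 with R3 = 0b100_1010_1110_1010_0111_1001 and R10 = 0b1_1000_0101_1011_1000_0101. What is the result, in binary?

Subtract column by column in base 2:
  1-1 → 0
  0-0 → 0
  0-1 → 1 (borrow)
  1-0-1 → 0
  1-0 → 1
  1-0 → 1
  1-0 → 1
  0-1 → 1 (borrow)
  0-1-1 → 0 (borrow)
  1-1-1 → 1 (borrow)
  0-0-1 → 1 (borrow)
  1-1-1 → 1 (borrow)
  0-1-1 → 0 (borrow)
  1-0-1 → 0
  1-1 → 0
  1-0 → 1
  0-0 → 0
  1-0 → 1
  0-0 → 0
  1-1 → 0
  0-1 → 1 (borrow)
  0-0-1 → 1 (borrow)
  1-0-1 → 0

0b1100101000111011110100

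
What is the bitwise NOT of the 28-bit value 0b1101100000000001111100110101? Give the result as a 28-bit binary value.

0b0010011111111110000011001010

Invert each bit: 1101100000000001111100110101 → 0010011111111110000011001010.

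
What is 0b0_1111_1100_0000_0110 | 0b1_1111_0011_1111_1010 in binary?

0b11111111111111110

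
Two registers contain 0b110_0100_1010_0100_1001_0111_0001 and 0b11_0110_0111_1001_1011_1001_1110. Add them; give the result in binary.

Add column by column in base 2, right to left:
  1+0 = 1
  0+1 = 1
  0+1 = 1
  0+1 = 1
  1+1 = 0 carry 1
  1+0+1 = 0 carry 1
  1+0+1 = 0 carry 1
  0+1+1 = 0 carry 1
  1+1+1 = 1 carry 1
  0+1+1 = 0 carry 1
  0+0+1 = 1
  1+1 = 0 carry 1
  0+1+1 = 0 carry 1
  0+0+1 = 1
  1+0 = 1
  0+1 = 1
  0+1 = 1
  1+1 = 0 carry 1
  0+1+1 = 0 carry 1
  1+0+1 = 0 carry 1
  0+0+1 = 1
  0+1 = 1
  1+1 = 0 carry 1
  0+0+1 = 1
  0+1 = 1
  1+1 = 0 carry 1
  1+0+1 = 0 carry 1
  final carry 1

0b1001101100011110010100001111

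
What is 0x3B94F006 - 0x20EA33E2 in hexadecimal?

Subtract column by column in base 16:
  6-2 → 4
  0-E → 2 (borrow)
  0-3-1 → C (borrow)
  F-3-1 → B
  4-A → A (borrow)
  9-E-1 → A (borrow)
  B-0-1 → A
  3-2 → 1

0x1AAABC24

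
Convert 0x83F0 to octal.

0o101760

Expand each hex digit to 4 bits: 8=1000 3=0011 F=1111 0=0000.
Group the bits in threes: 001 000 001 111 110 000 → 101760.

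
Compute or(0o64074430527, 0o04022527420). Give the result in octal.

OR each oct digit independently (no carries):
  6|0=6, 4|4=4, 0|0=0, 7|2=7, 4|2=6, 4|5=5, 3|2=3, 0|7=7, 5|4=5, 2|2=2, 7|0=7

0o64076537527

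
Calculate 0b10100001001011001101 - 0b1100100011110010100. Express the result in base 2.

Subtract column by column in base 2:
  1-0 → 1
  0-0 → 0
  1-1 → 0
  1-0 → 1
  0-1 → 1 (borrow)
  0-0-1 → 1 (borrow)
  1-0-1 → 0
  1-1 → 0
  0-1 → 1 (borrow)
  1-1-1 → 1 (borrow)
  0-1-1 → 0 (borrow)
  0-0-1 → 1 (borrow)
  1-0-1 → 0
  0-0 → 0
  0-1 → 1 (borrow)
  0-0-1 → 1 (borrow)
  0-0-1 → 1 (borrow)
  1-1-1 → 1 (borrow)
  0-1-1 → 0 (borrow)
  1-0-1 → 0

0b111100101100111001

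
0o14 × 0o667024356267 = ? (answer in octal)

Multiply each base-8 digit by 12, carrying:
  7×12 = 84 → write 4 carry 10
  6×12+10 = 82 → write 2 carry 10
  2×12+10 = 34 → write 2 carry 4
  6×12+4 = 76 → write 4 carry 9
  5×12+9 = 69 → write 5 carry 8
  3×12+8 = 44 → write 4 carry 5
  4×12+5 = 53 → write 5 carry 6
  2×12+6 = 30 → write 6 carry 3
  0×12+3 = 3 → write 3
  7×12 = 84 → write 4 carry 10
  6×12+10 = 82 → write 2 carry 10
  6×12+10 = 82 → write 2 carry 10
  remaining carry: 12

0o12224365454224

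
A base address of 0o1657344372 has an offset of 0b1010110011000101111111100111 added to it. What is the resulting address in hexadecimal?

0x198a28e1

0o1657344372 = 0xebdc8fa in hexadecimal.
0b1010110011000101111111100111 = 0xacc5fe7 in hexadecimal.
Add column by column in base 16, right to left:
  a+7 = 1 carry 1
  f+e+1 = e carry 1
  8+f+1 = 8 carry 1
  c+5+1 = 2 carry 1
  d+c+1 = a carry 1
  b+c+1 = 8 carry 1
  e+a+1 = 9 carry 1
  final carry 1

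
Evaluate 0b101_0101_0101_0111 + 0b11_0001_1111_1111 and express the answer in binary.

Add column by column in base 2, right to left:
  1+1 = 0 carry 1
  1+1+1 = 1 carry 1
  1+1+1 = 1 carry 1
  0+1+1 = 0 carry 1
  1+1+1 = 1 carry 1
  0+1+1 = 0 carry 1
  1+1+1 = 1 carry 1
  0+1+1 = 0 carry 1
  1+1+1 = 1 carry 1
  0+0+1 = 1
  1+0 = 1
  0+0 = 0
  1+1 = 0 carry 1
  0+1+1 = 0 carry 1
  1+0+1 = 0 carry 1
  final carry 1

0b1000011101010110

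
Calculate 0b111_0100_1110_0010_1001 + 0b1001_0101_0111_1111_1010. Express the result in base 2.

Add column by column in base 2, right to left:
  1+0 = 1
  0+1 = 1
  0+0 = 0
  1+1 = 0 carry 1
  0+1+1 = 0 carry 1
  1+1+1 = 1 carry 1
  0+1+1 = 0 carry 1
  0+1+1 = 0 carry 1
  0+1+1 = 0 carry 1
  1+1+1 = 1 carry 1
  1+1+1 = 1 carry 1
  1+0+1 = 0 carry 1
  0+1+1 = 0 carry 1
  0+0+1 = 1
  1+1 = 0 carry 1
  0+0+1 = 1
  1+1 = 0 carry 1
  1+0+1 = 0 carry 1
  1+0+1 = 0 carry 1
  0+1+1 = 0 carry 1
  final carry 1

0b100001010011000100011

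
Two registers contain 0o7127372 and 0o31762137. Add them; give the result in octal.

Add column by column in base 8, right to left:
  2+7 = 1 carry 1
  7+3+1 = 3 carry 1
  3+1+1 = 5
  7+2 = 1 carry 1
  2+6+1 = 1 carry 1
  1+7+1 = 1 carry 1
  7+1+1 = 1 carry 1
  0+3+1 = 4

0o41111531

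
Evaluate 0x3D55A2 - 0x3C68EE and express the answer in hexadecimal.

Subtract column by column in base 16:
  2-E → 4 (borrow)
  A-E-1 → B (borrow)
  5-8-1 → C (borrow)
  5-6-1 → E (borrow)
  D-C-1 → 0
  3-3 → 0

0xECB4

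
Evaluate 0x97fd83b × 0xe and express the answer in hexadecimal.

0x84fdd33a

Multiply each base-16 digit by 14, carrying:
  b×14 = 154 → write a carry 9
  3×14+9 = 51 → write 3 carry 3
  8×14+3 = 115 → write 3 carry 7
  d×14+7 = 189 → write d carry 11
  f×14+11 = 221 → write d carry 13
  7×14+13 = 111 → write f carry 6
  9×14+6 = 132 → write 4 carry 8
  remaining carry: 8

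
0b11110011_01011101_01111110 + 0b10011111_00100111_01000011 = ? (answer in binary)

0b1100100101000010011000001

Add column by column in base 2, right to left:
  0+1 = 1
  1+1 = 0 carry 1
  1+0+1 = 0 carry 1
  1+0+1 = 0 carry 1
  1+0+1 = 0 carry 1
  1+0+1 = 0 carry 1
  1+1+1 = 1 carry 1
  0+0+1 = 1
  1+1 = 0 carry 1
  0+1+1 = 0 carry 1
  1+1+1 = 1 carry 1
  1+0+1 = 0 carry 1
  1+0+1 = 0 carry 1
  0+1+1 = 0 carry 1
  1+0+1 = 0 carry 1
  0+0+1 = 1
  1+1 = 0 carry 1
  1+1+1 = 1 carry 1
  0+1+1 = 0 carry 1
  0+1+1 = 0 carry 1
  1+1+1 = 1 carry 1
  1+0+1 = 0 carry 1
  1+0+1 = 0 carry 1
  1+1+1 = 1 carry 1
  final carry 1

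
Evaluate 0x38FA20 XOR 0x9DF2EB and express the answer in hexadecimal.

0xA508CB

XOR each hex digit independently (no carries):
  3^9=A, 8^D=5, F^F=0, A^2=8, 2^E=C, 0^B=B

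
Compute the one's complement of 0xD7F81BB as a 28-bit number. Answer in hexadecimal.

0x2807E44

Each hex digit d becomes F−d:
  D→2, 7→8, F→0, 8→7, 1→E, B→4, B→4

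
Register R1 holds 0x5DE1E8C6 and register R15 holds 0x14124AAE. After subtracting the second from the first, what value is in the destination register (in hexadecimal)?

Subtract column by column in base 16:
  6-E → 8 (borrow)
  C-A-1 → 1
  8-A → E (borrow)
  E-4-1 → 9
  1-2 → F (borrow)
  E-1-1 → C
  D-4 → 9
  5-1 → 4

0x49CF9E18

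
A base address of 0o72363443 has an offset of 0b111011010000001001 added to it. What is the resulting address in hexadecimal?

0o72363443 = 0xe9e723 in hexadecimal.
0b111011010000001001 = 0x3b409 in hexadecimal.
Add column by column in base 16, right to left:
  3+9 = c
  2+0 = 2
  7+4 = b
  e+b = 9 carry 1
  9+3+1 = d
  e+0 = e

0xed9b2c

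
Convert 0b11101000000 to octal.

Group the bits in threes: 011 101 000 000 → 3500.

0o3500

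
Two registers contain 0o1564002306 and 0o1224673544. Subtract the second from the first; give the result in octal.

0o337106542

Subtract column by column in base 8:
  6-4 → 2
  0-4 → 4 (borrow)
  3-5-1 → 5 (borrow)
  2-3-1 → 6 (borrow)
  0-7-1 → 0 (borrow)
  0-6-1 → 1 (borrow)
  4-4-1 → 7 (borrow)
  6-2-1 → 3
  5-2 → 3
  1-1 → 0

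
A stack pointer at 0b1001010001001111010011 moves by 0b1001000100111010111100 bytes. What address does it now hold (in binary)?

0b10010010110001010001111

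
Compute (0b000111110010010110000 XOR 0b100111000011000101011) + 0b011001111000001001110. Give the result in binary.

0b111010101001011101001

First 0b000111110010010110000 XOR 0b100111000011000101011 = 0b100000110001010011011.
Add column by column in base 2, right to left:
  1+0 = 1
  1+1 = 0 carry 1
  0+1+1 = 0 carry 1
  1+1+1 = 1 carry 1
  1+0+1 = 0 carry 1
  0+0+1 = 1
  0+1 = 1
  1+0 = 1
  0+0 = 0
  1+0 = 1
  0+0 = 0
  0+0 = 0
  0+1 = 1
  1+1 = 0 carry 1
  1+1+1 = 1 carry 1
  0+1+1 = 0 carry 1
  0+0+1 = 1
  0+0 = 0
  0+1 = 1
  0+1 = 1
  1+0 = 1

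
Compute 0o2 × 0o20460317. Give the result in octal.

Multiply each base-8 digit by 2, carrying:
  7×2 = 14 → write 6 carry 1
  1×2+1 = 3 → write 3
  3×2 = 6 → write 6
  0×2 = 0 → write 0
  6×2 = 12 → write 4 carry 1
  4×2+1 = 9 → write 1 carry 1
  0×2+1 = 1 → write 1
  2×2 = 4 → write 4

0o41140636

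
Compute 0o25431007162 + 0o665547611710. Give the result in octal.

0o713200621072

Add column by column in base 8, right to left:
  2+0 = 2
  6+1 = 7
  1+7 = 0 carry 1
  7+1+1 = 1 carry 1
  0+1+1 = 2
  0+6 = 6
  1+7 = 0 carry 1
  3+4+1 = 0 carry 1
  4+5+1 = 2 carry 1
  5+5+1 = 3 carry 1
  2+6+1 = 1 carry 1
  0+6+1 = 7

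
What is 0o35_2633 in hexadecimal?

0x1d59b

Each octal digit is 3 bits: 3=011 5=101 2=010 6=110 3=011 3=011.
Group the bits into nibbles: 0001 1101 0101 1001 1011 → 1d59b.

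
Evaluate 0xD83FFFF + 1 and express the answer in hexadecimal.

The trailing 4 digits are F (max in base 16), so adding 1 cascades: they roll to 0 and the next digit up increments.

0xD840000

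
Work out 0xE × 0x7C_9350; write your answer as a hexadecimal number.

Multiply each base-16 digit by 14, carrying:
  0×14 = 0 → write 0
  5×14 = 70 → write 6 carry 4
  3×14+4 = 46 → write E carry 2
  9×14+2 = 128 → write 0 carry 8
  C×14+8 = 176 → write 0 carry 11
  7×14+11 = 109 → write D carry 6
  remaining carry: 6

0x6D00E60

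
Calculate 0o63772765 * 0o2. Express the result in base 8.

0o147765752

Multiply each base-8 digit by 2, carrying:
  5×2 = 10 → write 2 carry 1
  6×2+1 = 13 → write 5 carry 1
  7×2+1 = 15 → write 7 carry 1
  2×2+1 = 5 → write 5
  7×2 = 14 → write 6 carry 1
  7×2+1 = 15 → write 7 carry 1
  3×2+1 = 7 → write 7
  6×2 = 12 → write 4 carry 1
  remaining carry: 1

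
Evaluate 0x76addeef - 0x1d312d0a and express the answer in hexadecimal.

0x597cb1e5

Subtract column by column in base 16:
  f-a → 5
  e-0 → e
  e-d → 1
  d-2 → b
  d-1 → c
  a-3 → 7
  6-d → 9 (borrow)
  7-1-1 → 5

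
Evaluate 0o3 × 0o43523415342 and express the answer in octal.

0o152772450246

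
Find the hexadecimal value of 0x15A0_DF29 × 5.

Multiply each base-16 digit by 5, carrying:
  9×5 = 45 → write D carry 2
  2×5+2 = 12 → write C
  F×5 = 75 → write B carry 4
  D×5+4 = 69 → write 5 carry 4
  0×5+4 = 4 → write 4
  A×5 = 50 → write 2 carry 3
  5×5+3 = 28 → write C carry 1
  1×5+1 = 6 → write 6

0x6C245BCD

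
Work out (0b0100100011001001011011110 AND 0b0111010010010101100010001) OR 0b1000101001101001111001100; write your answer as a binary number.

0b1100101011101001111011100

0b0100100011001001011011110 AND 0b0111010010010101100010001 = 0b0100000010000001000010000.
Then OR with 0b1000101001101001111001100.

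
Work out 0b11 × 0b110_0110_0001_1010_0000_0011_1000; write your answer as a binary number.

Multiply each base-2 digit by 3, carrying:
  0×3 = 0 → write 0
  0×3 = 0 → write 0
  0×3 = 0 → write 0
  1×3 = 3 → write 1 carry 1
  1×3+1 = 4 → write 0 carry 2
  1×3+2 = 5 → write 1 carry 2
  0×3+2 = 2 → write 0 carry 1
  0×3+1 = 1 → write 1
  0×3 = 0 → write 0
  0×3 = 0 → write 0
  0×3 = 0 → write 0
  0×3 = 0 → write 0
  0×3 = 0 → write 0
  1×3 = 3 → write 1 carry 1
  0×3+1 = 1 → write 1
  1×3 = 3 → write 1 carry 1
  1×3+1 = 4 → write 0 carry 2
  0×3+2 = 2 → write 0 carry 1
  0×3+1 = 1 → write 1
  0×3 = 0 → write 0
  0×3 = 0 → write 0
  1×3 = 3 → write 1 carry 1
  1×3+1 = 4 → write 0 carry 2
  0×3+2 = 2 → write 0 carry 1
  0×3+1 = 1 → write 1
  1×3 = 3 → write 1 carry 1
  1×3+1 = 4 → write 0 carry 2
  remaining carry: 10

0b10011001001001110000010101000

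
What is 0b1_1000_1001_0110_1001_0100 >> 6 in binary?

0b110001001011010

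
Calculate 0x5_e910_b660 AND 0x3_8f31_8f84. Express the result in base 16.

AND each hex digit independently (no carries):
  5&3=1, e&8=8, 9&f=9, 1&3=1, 0&1=0, b&8=8, 6&f=6, 6&8=0, 0&4=0

0x189108600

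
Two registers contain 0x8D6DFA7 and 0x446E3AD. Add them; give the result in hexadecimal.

Add column by column in base 16, right to left:
  7+D = 4 carry 1
  A+A+1 = 5 carry 1
  F+3+1 = 3 carry 1
  D+E+1 = C carry 1
  6+6+1 = D
  D+4 = 1 carry 1
  8+4+1 = D

0xD1DC354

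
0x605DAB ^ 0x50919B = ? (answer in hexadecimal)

0x30CC30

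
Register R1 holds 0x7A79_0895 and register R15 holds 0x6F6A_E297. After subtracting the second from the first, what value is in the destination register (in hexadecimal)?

Subtract column by column in base 16:
  5-7 → E (borrow)
  9-9-1 → F (borrow)
  8-2-1 → 5
  0-E → 2 (borrow)
  9-A-1 → E (borrow)
  7-6-1 → 0
  A-F → B (borrow)
  7-6-1 → 0

0xB0E25FE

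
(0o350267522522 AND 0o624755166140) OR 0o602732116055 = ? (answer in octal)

0o602777136155

0o350267522522 AND 0o624755166140 = 0o200245122100.
Then OR with 0o602732116055.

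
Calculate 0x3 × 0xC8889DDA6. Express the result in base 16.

0x25999D98F2

Multiply each base-16 digit by 3, carrying:
  6×3 = 18 → write 2 carry 1
  A×3+1 = 31 → write F carry 1
  D×3+1 = 40 → write 8 carry 2
  D×3+2 = 41 → write 9 carry 2
  9×3+2 = 29 → write D carry 1
  8×3+1 = 25 → write 9 carry 1
  8×3+1 = 25 → write 9 carry 1
  8×3+1 = 25 → write 9 carry 1
  C×3+1 = 37 → write 5 carry 2
  remaining carry: 2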